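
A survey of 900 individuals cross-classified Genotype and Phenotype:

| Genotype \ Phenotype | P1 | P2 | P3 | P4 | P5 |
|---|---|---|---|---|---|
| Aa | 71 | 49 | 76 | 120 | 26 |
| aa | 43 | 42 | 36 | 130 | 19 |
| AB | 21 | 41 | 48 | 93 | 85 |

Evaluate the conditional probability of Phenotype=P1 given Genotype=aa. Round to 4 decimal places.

0.1593

Total with Genotype=aa: 43 + 42 + 36 + 130 + 19 = 270.
P(Phenotype=P1 | Genotype=aa) = 43/270 = 0.1593.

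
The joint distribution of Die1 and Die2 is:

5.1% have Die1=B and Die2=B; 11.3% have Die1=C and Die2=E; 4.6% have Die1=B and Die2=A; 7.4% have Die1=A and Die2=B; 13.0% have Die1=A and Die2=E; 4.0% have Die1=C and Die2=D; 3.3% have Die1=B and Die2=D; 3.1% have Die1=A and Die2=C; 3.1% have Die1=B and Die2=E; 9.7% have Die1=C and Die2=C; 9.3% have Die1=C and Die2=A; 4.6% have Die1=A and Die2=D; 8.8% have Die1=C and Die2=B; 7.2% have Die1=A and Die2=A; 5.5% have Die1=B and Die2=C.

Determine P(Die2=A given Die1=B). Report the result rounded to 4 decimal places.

P(Die1=B) = 0.046 + 0.051 + 0.055 + 0.033 + 0.031 = 0.216.
P(Die2=A | Die1=B) = 0.046/0.216 = 0.2130.

0.2130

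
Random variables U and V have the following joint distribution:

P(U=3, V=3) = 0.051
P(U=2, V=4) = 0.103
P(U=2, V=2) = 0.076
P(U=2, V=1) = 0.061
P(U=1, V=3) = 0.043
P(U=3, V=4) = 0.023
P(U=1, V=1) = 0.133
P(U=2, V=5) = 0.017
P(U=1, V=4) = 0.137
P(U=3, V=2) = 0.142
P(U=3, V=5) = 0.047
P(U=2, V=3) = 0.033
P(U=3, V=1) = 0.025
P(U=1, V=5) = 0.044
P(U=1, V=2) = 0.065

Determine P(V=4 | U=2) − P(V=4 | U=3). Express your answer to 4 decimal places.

P(U=2) = 0.061 + 0.076 + 0.033 + 0.103 + 0.017 = 0.290; P(V=4 | U=2) = 0.103/0.290 = 0.35517.
P(U=3) = 0.025 + 0.142 + 0.051 + 0.023 + 0.047 = 0.288; P(V=4 | U=3) = 0.023/0.288 = 0.07986.
Difference = 0.2753.

0.2753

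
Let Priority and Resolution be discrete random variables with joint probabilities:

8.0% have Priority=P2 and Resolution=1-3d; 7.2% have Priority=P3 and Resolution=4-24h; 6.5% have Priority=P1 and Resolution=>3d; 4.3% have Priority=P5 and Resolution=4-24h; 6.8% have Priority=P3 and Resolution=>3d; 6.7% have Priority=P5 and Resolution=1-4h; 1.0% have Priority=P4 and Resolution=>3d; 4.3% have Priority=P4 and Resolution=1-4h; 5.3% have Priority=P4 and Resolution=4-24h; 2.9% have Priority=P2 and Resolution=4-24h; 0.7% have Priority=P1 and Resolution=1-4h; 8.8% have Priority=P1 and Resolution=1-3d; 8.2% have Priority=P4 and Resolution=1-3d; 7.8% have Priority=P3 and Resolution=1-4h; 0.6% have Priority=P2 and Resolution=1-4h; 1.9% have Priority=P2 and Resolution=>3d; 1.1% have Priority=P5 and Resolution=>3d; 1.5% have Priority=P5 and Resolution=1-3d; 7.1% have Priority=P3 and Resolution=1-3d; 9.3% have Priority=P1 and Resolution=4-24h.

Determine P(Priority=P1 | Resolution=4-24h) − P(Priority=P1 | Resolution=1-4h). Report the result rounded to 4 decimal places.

P(Resolution=4-24h) = 0.093 + 0.029 + 0.072 + 0.053 + 0.043 = 0.290; P(Priority=P1 | Resolution=4-24h) = 0.093/0.290 = 0.32069.
P(Resolution=1-4h) = 0.007 + 0.006 + 0.078 + 0.043 + 0.067 = 0.201; P(Priority=P1 | Resolution=1-4h) = 0.007/0.201 = 0.03483.
Difference = 0.2859.

0.2859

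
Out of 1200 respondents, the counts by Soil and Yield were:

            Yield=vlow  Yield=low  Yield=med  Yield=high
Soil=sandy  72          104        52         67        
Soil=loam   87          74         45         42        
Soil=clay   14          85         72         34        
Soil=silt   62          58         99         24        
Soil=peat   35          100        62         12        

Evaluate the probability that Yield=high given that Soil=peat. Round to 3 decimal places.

Total with Soil=peat: 35 + 100 + 62 + 12 = 209.
P(Yield=high | Soil=peat) = 12/209 = 0.057.

0.057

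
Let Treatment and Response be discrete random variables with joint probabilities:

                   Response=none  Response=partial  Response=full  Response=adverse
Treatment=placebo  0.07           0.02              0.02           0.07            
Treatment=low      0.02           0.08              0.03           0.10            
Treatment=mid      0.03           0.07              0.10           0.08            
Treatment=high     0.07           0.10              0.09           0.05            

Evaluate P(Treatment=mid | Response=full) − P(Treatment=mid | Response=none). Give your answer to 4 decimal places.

P(Response=full) = 0.02 + 0.03 + 0.10 + 0.09 = 0.24; P(Treatment=mid | Response=full) = 0.10/0.24 = 0.41667.
P(Response=none) = 0.07 + 0.02 + 0.03 + 0.07 = 0.19; P(Treatment=mid | Response=none) = 0.03/0.19 = 0.15789.
Difference = 0.2588.

0.2588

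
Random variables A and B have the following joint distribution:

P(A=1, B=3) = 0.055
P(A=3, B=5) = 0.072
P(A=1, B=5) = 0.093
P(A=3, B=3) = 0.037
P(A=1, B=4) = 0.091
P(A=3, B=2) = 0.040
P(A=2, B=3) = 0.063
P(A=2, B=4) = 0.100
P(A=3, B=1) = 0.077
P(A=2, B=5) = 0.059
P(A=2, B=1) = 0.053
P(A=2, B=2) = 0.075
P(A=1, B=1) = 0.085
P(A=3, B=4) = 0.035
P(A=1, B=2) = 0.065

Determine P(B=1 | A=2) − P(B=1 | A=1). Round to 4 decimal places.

P(A=2) = 0.053 + 0.075 + 0.063 + 0.100 + 0.059 = 0.350; P(B=1 | A=2) = 0.053/0.350 = 0.15143.
P(A=1) = 0.085 + 0.065 + 0.055 + 0.091 + 0.093 = 0.389; P(B=1 | A=1) = 0.085/0.389 = 0.21851.
Difference = -0.0671.

-0.0671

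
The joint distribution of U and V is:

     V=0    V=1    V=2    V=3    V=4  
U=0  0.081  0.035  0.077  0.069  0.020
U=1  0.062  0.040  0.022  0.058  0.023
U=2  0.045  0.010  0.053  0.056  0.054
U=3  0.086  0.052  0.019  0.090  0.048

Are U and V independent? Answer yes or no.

no

P(U=3) = 0.295 and P(V=2) = 0.171, so their product is 0.05045, but P(U=3, V=2) = 0.019. Since these differ, U and V are not independent.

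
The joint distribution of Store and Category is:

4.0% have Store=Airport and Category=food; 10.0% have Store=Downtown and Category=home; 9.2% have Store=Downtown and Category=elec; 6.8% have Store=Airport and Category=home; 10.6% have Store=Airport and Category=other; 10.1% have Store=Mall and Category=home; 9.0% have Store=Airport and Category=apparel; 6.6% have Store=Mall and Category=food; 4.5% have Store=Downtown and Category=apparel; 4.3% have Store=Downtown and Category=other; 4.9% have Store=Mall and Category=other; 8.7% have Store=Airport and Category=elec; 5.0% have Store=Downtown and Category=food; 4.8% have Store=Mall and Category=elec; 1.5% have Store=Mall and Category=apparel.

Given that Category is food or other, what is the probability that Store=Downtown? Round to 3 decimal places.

0.263

P(Category=food) = 0.050 + 0.066 + 0.040 = 0.156.
P(Category=other) = 0.043 + 0.049 + 0.106 = 0.198.
P(Category ∈ {food, other}) = 0.156 + 0.198 = 0.354; P(Store=Downtown, Category ∈ {food, other}) = 0.050 + 0.043 = 0.093.
P(Store=Downtown | Category ∈ {food, other}) = 0.093/0.354 = 0.263.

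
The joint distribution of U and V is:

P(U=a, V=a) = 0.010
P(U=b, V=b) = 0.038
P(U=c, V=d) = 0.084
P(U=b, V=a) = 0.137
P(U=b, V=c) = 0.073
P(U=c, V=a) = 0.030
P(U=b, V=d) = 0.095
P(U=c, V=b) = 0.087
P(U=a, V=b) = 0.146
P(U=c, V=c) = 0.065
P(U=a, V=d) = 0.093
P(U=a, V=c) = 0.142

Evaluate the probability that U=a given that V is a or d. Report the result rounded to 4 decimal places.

P(V=a) = 0.010 + 0.137 + 0.030 = 0.177.
P(V=d) = 0.093 + 0.095 + 0.084 = 0.272.
P(V ∈ {a, d}) = 0.177 + 0.272 = 0.449; P(U=a, V ∈ {a, d}) = 0.010 + 0.093 = 0.103.
P(U=a | V ∈ {a, d}) = 0.103/0.449 = 0.2294.

0.2294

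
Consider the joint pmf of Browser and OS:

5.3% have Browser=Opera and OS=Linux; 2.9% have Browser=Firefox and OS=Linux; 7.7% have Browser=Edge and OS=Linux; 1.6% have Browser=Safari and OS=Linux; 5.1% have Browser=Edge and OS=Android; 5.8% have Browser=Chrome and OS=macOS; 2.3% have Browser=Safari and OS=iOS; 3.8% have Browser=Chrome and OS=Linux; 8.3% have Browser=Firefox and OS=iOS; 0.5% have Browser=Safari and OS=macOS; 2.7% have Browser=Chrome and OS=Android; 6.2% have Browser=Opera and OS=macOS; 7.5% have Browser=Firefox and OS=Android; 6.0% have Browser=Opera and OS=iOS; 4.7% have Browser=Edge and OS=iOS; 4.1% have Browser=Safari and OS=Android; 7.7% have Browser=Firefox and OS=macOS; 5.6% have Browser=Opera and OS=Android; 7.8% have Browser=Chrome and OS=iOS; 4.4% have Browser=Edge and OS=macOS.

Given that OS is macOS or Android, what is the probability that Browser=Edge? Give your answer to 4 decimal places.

0.1915

P(OS=macOS) = 0.058 + 0.077 + 0.005 + 0.044 + 0.062 = 0.246.
P(OS=Android) = 0.027 + 0.075 + 0.041 + 0.051 + 0.056 = 0.250.
P(OS ∈ {macOS, Android}) = 0.246 + 0.250 = 0.496; P(Browser=Edge, OS ∈ {macOS, Android}) = 0.044 + 0.051 = 0.095.
P(Browser=Edge | OS ∈ {macOS, Android}) = 0.095/0.496 = 0.1915.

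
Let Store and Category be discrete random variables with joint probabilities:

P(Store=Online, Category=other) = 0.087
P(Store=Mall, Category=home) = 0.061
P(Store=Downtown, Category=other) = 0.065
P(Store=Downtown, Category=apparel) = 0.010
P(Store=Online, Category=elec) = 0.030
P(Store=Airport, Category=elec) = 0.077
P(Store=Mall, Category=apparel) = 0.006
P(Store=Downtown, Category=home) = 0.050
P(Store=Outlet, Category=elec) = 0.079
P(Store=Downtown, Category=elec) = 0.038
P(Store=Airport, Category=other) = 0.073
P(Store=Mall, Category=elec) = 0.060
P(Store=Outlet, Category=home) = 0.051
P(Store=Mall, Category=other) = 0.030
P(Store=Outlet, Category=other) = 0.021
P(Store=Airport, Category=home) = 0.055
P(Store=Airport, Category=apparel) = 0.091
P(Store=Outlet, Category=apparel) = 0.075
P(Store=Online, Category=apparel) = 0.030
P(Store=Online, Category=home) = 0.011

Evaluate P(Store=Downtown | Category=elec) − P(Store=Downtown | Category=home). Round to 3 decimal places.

P(Category=elec) = 0.038 + 0.060 + 0.077 + 0.079 + 0.030 = 0.284; P(Store=Downtown | Category=elec) = 0.038/0.284 = 0.1338.
P(Category=home) = 0.050 + 0.061 + 0.055 + 0.051 + 0.011 = 0.228; P(Store=Downtown | Category=home) = 0.050/0.228 = 0.2193.
Difference = -0.085.

-0.085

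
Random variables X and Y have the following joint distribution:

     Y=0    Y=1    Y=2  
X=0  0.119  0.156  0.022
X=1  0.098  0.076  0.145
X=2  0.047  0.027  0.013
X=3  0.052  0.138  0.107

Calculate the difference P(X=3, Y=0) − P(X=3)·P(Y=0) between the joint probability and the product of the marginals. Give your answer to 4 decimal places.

P(X=3) = 0.052 + 0.138 + 0.107 = 0.297.
P(Y=0) = 0.119 + 0.098 + 0.047 + 0.052 = 0.316.
P(X=3, Y=0) − P(X=3)P(Y=0) = 0.052 − 0.297×0.316 = -0.0419.

-0.0419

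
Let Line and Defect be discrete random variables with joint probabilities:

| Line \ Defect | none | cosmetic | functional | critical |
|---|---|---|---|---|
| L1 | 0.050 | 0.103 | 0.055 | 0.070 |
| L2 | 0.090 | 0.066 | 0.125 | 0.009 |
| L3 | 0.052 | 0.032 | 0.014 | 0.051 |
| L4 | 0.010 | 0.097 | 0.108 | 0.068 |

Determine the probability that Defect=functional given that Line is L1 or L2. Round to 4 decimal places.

0.3169

P(Line=L1) = 0.050 + 0.103 + 0.055 + 0.070 = 0.278.
P(Line=L2) = 0.090 + 0.066 + 0.125 + 0.009 = 0.290.
P(Line ∈ {L1, L2}) = 0.278 + 0.290 = 0.568; P(Defect=functional, Line ∈ {L1, L2}) = 0.055 + 0.125 = 0.180.
P(Defect=functional | Line ∈ {L1, L2}) = 0.180/0.568 = 0.3169.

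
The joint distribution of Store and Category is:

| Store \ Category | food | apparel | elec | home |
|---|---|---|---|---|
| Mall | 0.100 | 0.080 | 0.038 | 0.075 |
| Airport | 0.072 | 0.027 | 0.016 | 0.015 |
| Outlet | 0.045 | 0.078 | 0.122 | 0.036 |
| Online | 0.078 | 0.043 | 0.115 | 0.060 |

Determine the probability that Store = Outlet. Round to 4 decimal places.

0.2810

P(Store=Outlet) = 0.045 + 0.078 + 0.122 + 0.036 = 0.281.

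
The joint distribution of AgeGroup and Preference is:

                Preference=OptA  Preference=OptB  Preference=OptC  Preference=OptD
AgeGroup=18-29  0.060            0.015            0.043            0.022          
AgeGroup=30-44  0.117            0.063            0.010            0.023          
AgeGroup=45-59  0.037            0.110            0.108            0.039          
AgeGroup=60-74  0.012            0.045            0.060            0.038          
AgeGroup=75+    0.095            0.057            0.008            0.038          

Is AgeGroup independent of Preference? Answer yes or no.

P(AgeGroup=45-59) = 0.294 and P(Preference=OptA) = 0.321, so their product is 0.09437, but P(AgeGroup=45-59, Preference=OptA) = 0.037. Since these differ, AgeGroup and Preference are not independent.

no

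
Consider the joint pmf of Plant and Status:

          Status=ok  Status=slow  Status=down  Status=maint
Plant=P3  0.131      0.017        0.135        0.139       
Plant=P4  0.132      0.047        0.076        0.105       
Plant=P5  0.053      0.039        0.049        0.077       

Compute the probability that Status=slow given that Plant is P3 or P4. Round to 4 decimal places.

P(Plant=P3) = 0.131 + 0.017 + 0.135 + 0.139 = 0.422.
P(Plant=P4) = 0.132 + 0.047 + 0.076 + 0.105 = 0.360.
P(Plant ∈ {P3, P4}) = 0.422 + 0.360 = 0.782; P(Status=slow, Plant ∈ {P3, P4}) = 0.017 + 0.047 = 0.064.
P(Status=slow | Plant ∈ {P3, P4}) = 0.064/0.782 = 0.0818.

0.0818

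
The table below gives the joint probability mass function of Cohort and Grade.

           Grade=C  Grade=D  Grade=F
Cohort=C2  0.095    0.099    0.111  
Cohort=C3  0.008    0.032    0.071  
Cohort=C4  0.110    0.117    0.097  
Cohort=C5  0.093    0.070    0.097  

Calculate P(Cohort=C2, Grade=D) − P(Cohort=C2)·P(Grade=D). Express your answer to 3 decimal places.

P(Cohort=C2) = 0.095 + 0.099 + 0.111 = 0.305.
P(Grade=D) = 0.099 + 0.032 + 0.117 + 0.070 = 0.318.
P(Cohort=C2, Grade=D) − P(Cohort=C2)P(Grade=D) = 0.099 − 0.305×0.318 = 0.002.

0.002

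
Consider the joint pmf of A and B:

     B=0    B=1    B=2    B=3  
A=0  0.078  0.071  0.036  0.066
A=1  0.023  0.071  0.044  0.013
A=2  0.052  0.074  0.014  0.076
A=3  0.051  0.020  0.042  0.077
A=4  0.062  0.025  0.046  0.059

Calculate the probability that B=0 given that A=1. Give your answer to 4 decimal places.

0.1523

P(A=1) = 0.023 + 0.071 + 0.044 + 0.013 = 0.151.
P(B=0 | A=1) = 0.023/0.151 = 0.1523.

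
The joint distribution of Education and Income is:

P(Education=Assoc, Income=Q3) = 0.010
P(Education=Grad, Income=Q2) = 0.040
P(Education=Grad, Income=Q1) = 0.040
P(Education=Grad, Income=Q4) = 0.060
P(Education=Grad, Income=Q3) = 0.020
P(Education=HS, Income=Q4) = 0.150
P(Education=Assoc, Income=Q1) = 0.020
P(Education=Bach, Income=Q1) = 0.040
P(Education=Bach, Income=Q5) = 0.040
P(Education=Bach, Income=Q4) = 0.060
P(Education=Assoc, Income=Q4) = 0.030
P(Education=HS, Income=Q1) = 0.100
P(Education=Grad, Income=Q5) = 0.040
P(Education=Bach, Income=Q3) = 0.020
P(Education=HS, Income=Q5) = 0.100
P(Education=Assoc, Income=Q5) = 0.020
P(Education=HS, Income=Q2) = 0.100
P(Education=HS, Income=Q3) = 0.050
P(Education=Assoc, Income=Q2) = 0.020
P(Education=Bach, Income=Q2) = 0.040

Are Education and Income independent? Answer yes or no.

Every cell satisfies P(Education,Income) = P(Education)·P(Income). For instance P(Education=Assoc) = 0.100, P(Income=Q3) = 0.100, and 0.100×0.100 = 0.010 matches the joint entry. So Education and Income are independent.

yes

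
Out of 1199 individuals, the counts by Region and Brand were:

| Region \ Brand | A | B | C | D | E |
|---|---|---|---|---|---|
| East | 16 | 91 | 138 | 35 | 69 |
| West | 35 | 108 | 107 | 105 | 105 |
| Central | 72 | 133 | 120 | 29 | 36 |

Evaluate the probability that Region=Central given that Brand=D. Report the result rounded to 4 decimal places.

Total with Brand=D: 35 + 105 + 29 = 169.
P(Region=Central | Brand=D) = 29/169 = 0.1716.

0.1716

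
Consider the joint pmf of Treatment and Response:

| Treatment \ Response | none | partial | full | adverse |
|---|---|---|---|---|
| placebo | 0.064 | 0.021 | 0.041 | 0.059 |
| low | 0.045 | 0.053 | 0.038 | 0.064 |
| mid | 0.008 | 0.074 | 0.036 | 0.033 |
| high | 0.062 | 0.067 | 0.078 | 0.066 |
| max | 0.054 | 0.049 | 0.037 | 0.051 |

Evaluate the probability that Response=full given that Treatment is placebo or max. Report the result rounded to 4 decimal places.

0.2074

P(Treatment=placebo) = 0.064 + 0.021 + 0.041 + 0.059 = 0.185.
P(Treatment=max) = 0.054 + 0.049 + 0.037 + 0.051 = 0.191.
P(Treatment ∈ {placebo, max}) = 0.185 + 0.191 = 0.376; P(Response=full, Treatment ∈ {placebo, max}) = 0.041 + 0.037 = 0.078.
P(Response=full | Treatment ∈ {placebo, max}) = 0.078/0.376 = 0.2074.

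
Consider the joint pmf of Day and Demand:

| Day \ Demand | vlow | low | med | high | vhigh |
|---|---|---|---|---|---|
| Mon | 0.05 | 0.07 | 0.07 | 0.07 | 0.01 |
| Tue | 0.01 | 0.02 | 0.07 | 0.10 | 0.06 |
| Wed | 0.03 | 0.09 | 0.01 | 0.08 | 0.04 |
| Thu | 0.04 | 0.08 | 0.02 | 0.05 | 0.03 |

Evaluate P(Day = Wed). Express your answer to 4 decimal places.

P(Day=Wed) = 0.03 + 0.09 + 0.01 + 0.08 + 0.04 = 0.25.

0.2500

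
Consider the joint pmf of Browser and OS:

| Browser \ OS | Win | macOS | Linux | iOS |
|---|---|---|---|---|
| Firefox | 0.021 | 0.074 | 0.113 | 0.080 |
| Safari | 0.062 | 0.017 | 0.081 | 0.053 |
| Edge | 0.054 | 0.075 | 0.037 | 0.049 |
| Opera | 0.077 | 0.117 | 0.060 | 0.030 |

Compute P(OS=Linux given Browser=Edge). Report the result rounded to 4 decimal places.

0.1721

P(Browser=Edge) = 0.054 + 0.075 + 0.037 + 0.049 = 0.215.
P(OS=Linux | Browser=Edge) = 0.037/0.215 = 0.1721.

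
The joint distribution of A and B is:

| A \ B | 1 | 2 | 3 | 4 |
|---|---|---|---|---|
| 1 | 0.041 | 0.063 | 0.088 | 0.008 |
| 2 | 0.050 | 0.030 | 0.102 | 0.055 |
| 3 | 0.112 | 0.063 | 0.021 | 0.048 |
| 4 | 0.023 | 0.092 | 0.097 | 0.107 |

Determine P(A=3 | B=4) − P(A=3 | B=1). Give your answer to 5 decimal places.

-0.27539

P(B=4) = 0.008 + 0.055 + 0.048 + 0.107 = 0.218; P(A=3 | B=4) = 0.048/0.218 = 0.220183.
P(B=1) = 0.041 + 0.050 + 0.112 + 0.023 = 0.226; P(A=3 | B=1) = 0.112/0.226 = 0.495575.
Difference = -0.27539.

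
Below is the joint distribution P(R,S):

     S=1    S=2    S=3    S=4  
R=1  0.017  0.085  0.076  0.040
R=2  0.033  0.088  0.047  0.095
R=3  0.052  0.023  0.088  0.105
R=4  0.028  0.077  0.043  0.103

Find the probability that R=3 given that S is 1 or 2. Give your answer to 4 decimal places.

0.1861

P(S=1) = 0.017 + 0.033 + 0.052 + 0.028 = 0.130.
P(S=2) = 0.085 + 0.088 + 0.023 + 0.077 = 0.273.
P(S ∈ {1, 2}) = 0.130 + 0.273 = 0.403; P(R=3, S ∈ {1, 2}) = 0.052 + 0.023 = 0.075.
P(R=3 | S ∈ {1, 2}) = 0.075/0.403 = 0.1861.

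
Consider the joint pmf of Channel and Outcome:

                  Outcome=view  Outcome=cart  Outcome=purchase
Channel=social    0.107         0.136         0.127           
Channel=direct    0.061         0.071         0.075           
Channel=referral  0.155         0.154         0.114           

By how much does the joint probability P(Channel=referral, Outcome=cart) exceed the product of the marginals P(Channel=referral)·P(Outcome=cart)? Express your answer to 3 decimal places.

0.001

P(Channel=referral) = 0.155 + 0.154 + 0.114 = 0.423.
P(Outcome=cart) = 0.136 + 0.071 + 0.154 = 0.361.
P(Channel=referral, Outcome=cart) − P(Channel=referral)P(Outcome=cart) = 0.154 − 0.423×0.361 = 0.001.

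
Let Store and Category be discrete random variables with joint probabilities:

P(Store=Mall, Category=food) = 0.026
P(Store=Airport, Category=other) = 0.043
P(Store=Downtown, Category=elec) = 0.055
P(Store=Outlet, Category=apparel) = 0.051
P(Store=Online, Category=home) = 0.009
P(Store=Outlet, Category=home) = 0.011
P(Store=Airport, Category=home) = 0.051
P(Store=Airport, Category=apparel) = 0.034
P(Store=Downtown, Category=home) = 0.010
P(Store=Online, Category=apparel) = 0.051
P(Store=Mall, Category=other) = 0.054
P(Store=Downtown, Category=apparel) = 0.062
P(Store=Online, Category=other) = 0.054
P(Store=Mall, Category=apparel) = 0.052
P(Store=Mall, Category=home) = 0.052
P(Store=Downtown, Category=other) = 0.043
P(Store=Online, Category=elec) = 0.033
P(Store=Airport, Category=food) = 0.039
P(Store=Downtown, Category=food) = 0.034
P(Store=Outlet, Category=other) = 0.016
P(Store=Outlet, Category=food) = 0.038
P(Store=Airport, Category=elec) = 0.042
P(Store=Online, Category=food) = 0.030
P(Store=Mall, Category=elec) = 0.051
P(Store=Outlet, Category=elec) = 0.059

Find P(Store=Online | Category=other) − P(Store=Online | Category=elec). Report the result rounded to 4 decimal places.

0.1196

P(Category=other) = 0.043 + 0.054 + 0.043 + 0.016 + 0.054 = 0.210; P(Store=Online | Category=other) = 0.054/0.210 = 0.25714.
P(Category=elec) = 0.055 + 0.051 + 0.042 + 0.059 + 0.033 = 0.240; P(Store=Online | Category=elec) = 0.033/0.240 = 0.13750.
Difference = 0.1196.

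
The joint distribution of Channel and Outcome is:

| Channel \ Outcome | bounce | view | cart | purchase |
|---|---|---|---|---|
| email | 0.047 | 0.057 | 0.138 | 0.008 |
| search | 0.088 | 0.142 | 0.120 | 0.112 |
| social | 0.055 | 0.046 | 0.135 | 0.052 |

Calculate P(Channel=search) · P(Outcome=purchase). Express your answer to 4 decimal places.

P(Channel=search) = 0.088 + 0.142 + 0.120 + 0.112 = 0.462.
P(Outcome=purchase) = 0.008 + 0.112 + 0.052 = 0.172.
Product: 0.462 × 0.172 = 0.0795.

0.0795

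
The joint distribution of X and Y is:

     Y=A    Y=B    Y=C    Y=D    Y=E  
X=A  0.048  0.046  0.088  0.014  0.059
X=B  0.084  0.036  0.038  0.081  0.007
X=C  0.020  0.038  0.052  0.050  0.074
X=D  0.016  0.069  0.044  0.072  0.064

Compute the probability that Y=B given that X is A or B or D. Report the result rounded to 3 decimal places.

0.197

P(X=A) = 0.048 + 0.046 + 0.088 + 0.014 + 0.059 = 0.255.
P(X=B) = 0.084 + 0.036 + 0.038 + 0.081 + 0.007 = 0.246.
P(X=D) = 0.016 + 0.069 + 0.044 + 0.072 + 0.064 = 0.265.
P(X ∈ {A, B, D}) = 0.255 + 0.246 + 0.265 = 0.766; P(Y=B, X ∈ {A, B, D}) = 0.046 + 0.036 + 0.069 = 0.151.
P(Y=B | X ∈ {A, B, D}) = 0.151/0.766 = 0.197.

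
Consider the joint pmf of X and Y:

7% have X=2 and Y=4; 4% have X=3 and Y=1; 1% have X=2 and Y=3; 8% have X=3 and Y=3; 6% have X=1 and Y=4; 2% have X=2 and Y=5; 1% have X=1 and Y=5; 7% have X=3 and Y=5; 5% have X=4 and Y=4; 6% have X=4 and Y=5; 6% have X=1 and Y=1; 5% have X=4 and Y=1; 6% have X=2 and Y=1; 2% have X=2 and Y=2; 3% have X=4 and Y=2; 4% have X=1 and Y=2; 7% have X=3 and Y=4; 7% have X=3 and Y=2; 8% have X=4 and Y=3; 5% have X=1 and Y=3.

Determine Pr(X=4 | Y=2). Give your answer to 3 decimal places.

0.188

P(Y=2) = 0.04 + 0.02 + 0.07 + 0.03 = 0.16.
P(X=4 | Y=2) = 0.03/0.16 = 0.188.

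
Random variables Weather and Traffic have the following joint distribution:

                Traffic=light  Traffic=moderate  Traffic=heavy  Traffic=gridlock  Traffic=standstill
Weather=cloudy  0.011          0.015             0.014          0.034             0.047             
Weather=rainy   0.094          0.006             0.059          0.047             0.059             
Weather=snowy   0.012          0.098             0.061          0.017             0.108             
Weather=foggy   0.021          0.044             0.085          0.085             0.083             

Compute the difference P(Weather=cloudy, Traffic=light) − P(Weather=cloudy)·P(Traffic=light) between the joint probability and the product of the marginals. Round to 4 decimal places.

P(Weather=cloudy) = 0.011 + 0.015 + 0.014 + 0.034 + 0.047 = 0.121.
P(Traffic=light) = 0.011 + 0.094 + 0.012 + 0.021 = 0.138.
P(Weather=cloudy, Traffic=light) − P(Weather=cloudy)P(Traffic=light) = 0.011 − 0.121×0.138 = -0.0057.

-0.0057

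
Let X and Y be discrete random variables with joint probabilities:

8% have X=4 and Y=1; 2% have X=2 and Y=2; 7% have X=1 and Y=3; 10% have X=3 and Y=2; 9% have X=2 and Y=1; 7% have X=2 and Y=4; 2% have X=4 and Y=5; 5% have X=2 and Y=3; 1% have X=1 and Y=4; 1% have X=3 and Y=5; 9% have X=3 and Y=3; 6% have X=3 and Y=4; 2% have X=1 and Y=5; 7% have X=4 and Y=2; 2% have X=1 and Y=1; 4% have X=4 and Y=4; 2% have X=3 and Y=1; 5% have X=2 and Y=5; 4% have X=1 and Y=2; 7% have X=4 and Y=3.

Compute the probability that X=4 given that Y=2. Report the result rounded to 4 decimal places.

P(Y=2) = 0.04 + 0.02 + 0.10 + 0.07 = 0.23.
P(X=4 | Y=2) = 0.07/0.23 = 0.3043.

0.3043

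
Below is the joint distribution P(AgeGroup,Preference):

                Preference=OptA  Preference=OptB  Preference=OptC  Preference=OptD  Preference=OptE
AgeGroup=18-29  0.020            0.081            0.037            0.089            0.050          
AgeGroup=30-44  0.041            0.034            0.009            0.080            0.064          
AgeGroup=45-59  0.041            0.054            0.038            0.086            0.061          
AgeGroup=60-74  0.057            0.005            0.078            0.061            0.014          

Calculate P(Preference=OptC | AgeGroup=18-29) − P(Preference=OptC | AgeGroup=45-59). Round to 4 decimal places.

-0.0021

P(AgeGroup=18-29) = 0.020 + 0.081 + 0.037 + 0.089 + 0.050 = 0.277; P(Preference=OptC | AgeGroup=18-29) = 0.037/0.277 = 0.13357.
P(AgeGroup=45-59) = 0.041 + 0.054 + 0.038 + 0.086 + 0.061 = 0.280; P(Preference=OptC | AgeGroup=45-59) = 0.038/0.280 = 0.13571.
Difference = -0.0021.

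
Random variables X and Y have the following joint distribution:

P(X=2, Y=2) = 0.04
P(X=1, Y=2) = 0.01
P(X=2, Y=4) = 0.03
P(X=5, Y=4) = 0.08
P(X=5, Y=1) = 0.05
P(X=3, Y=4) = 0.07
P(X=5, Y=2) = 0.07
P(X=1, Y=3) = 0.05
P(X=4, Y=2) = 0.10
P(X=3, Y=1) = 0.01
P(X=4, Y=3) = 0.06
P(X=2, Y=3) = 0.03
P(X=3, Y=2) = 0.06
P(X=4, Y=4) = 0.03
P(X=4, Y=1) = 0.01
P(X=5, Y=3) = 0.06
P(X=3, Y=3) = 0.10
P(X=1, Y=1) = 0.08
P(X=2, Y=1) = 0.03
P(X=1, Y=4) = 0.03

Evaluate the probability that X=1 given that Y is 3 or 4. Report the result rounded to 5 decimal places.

P(Y=3) = 0.05 + 0.03 + 0.10 + 0.06 + 0.06 = 0.30.
P(Y=4) = 0.03 + 0.03 + 0.07 + 0.03 + 0.08 = 0.24.
P(Y ∈ {3, 4}) = 0.30 + 0.24 = 0.54; P(X=1, Y ∈ {3, 4}) = 0.05 + 0.03 = 0.08.
P(X=1 | Y ∈ {3, 4}) = 0.08/0.54 = 0.14815.

0.14815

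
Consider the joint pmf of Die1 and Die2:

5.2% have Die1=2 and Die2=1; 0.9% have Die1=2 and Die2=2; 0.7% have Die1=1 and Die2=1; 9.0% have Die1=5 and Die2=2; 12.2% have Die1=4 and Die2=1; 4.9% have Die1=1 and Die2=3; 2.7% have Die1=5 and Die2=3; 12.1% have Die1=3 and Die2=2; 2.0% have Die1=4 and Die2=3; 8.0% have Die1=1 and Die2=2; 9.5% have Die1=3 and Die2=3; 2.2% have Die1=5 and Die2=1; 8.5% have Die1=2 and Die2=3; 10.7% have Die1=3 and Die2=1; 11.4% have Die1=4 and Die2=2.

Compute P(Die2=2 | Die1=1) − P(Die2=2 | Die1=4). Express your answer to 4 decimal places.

P(Die1=1) = 0.007 + 0.080 + 0.049 = 0.136; P(Die2=2 | Die1=1) = 0.080/0.136 = 0.58824.
P(Die1=4) = 0.122 + 0.114 + 0.020 = 0.256; P(Die2=2 | Die1=4) = 0.114/0.256 = 0.44531.
Difference = 0.1429.

0.1429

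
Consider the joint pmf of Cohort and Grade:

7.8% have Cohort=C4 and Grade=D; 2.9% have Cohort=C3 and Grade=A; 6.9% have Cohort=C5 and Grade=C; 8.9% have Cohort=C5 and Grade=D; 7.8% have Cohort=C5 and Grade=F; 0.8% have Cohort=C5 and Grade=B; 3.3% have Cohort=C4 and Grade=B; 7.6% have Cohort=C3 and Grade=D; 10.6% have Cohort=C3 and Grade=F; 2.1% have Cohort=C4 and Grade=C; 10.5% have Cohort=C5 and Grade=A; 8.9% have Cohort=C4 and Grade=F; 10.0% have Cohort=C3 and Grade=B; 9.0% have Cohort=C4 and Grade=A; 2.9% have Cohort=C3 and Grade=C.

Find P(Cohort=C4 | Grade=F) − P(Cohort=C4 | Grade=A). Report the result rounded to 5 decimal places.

P(Grade=F) = 0.106 + 0.089 + 0.078 = 0.273; P(Cohort=C4 | Grade=F) = 0.089/0.273 = 0.326007.
P(Grade=A) = 0.029 + 0.090 + 0.105 = 0.224; P(Cohort=C4 | Grade=A) = 0.090/0.224 = 0.401786.
Difference = -0.07578.

-0.07578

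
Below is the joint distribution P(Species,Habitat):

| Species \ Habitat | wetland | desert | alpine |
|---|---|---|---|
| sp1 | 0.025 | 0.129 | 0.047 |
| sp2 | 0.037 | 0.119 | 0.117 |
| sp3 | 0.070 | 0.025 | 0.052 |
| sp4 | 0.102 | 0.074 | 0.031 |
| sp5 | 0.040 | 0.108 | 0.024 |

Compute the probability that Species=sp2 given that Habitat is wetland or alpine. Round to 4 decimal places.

0.2826

P(Habitat=wetland) = 0.025 + 0.037 + 0.070 + 0.102 + 0.040 = 0.274.
P(Habitat=alpine) = 0.047 + 0.117 + 0.052 + 0.031 + 0.024 = 0.271.
P(Habitat ∈ {wetland, alpine}) = 0.274 + 0.271 = 0.545; P(Species=sp2, Habitat ∈ {wetland, alpine}) = 0.037 + 0.117 = 0.154.
P(Species=sp2 | Habitat ∈ {wetland, alpine}) = 0.154/0.545 = 0.2826.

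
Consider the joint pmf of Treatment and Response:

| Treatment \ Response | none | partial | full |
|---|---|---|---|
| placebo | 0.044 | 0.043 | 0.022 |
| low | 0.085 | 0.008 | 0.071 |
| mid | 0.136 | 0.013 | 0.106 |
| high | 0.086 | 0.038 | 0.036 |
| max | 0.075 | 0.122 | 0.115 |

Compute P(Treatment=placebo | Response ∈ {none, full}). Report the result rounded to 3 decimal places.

0.085

P(Response=none) = 0.044 + 0.085 + 0.136 + 0.086 + 0.075 = 0.426.
P(Response=full) = 0.022 + 0.071 + 0.106 + 0.036 + 0.115 = 0.350.
P(Response ∈ {none, full}) = 0.426 + 0.350 = 0.776; P(Treatment=placebo, Response ∈ {none, full}) = 0.044 + 0.022 = 0.066.
P(Treatment=placebo | Response ∈ {none, full}) = 0.066/0.776 = 0.085.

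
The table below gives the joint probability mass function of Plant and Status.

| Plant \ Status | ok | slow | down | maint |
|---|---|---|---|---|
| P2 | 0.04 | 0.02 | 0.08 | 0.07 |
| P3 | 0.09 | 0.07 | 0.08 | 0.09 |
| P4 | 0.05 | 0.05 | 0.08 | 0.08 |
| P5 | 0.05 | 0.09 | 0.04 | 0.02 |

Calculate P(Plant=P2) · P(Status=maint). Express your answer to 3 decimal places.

P(Plant=P2) = 0.04 + 0.02 + 0.08 + 0.07 = 0.21.
P(Status=maint) = 0.07 + 0.09 + 0.08 + 0.02 = 0.26.
Product: 0.21 × 0.26 = 0.055.

0.055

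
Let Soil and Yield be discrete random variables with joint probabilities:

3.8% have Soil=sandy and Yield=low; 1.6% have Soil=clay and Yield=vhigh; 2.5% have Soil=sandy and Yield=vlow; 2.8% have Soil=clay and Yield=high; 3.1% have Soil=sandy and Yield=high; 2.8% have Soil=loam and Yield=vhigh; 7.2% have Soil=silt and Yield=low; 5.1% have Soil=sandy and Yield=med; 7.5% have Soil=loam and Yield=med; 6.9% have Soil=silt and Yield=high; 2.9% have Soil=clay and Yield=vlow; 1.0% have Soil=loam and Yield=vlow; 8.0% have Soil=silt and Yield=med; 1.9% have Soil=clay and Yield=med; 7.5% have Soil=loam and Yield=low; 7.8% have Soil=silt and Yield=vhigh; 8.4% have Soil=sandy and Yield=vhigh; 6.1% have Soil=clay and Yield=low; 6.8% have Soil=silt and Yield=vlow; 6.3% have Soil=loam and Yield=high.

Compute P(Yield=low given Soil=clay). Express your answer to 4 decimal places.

0.3987

P(Soil=clay) = 0.029 + 0.061 + 0.019 + 0.028 + 0.016 = 0.153.
P(Yield=low | Soil=clay) = 0.061/0.153 = 0.3987.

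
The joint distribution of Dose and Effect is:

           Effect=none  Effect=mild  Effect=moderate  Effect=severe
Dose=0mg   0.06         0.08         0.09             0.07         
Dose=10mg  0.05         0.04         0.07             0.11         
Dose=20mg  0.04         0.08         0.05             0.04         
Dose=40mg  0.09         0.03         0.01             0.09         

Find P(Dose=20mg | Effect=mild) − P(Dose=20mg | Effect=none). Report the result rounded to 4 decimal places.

0.1812

P(Effect=mild) = 0.08 + 0.04 + 0.08 + 0.03 = 0.23; P(Dose=20mg | Effect=mild) = 0.08/0.23 = 0.34783.
P(Effect=none) = 0.06 + 0.05 + 0.04 + 0.09 = 0.24; P(Dose=20mg | Effect=none) = 0.04/0.24 = 0.16667.
Difference = 0.1812.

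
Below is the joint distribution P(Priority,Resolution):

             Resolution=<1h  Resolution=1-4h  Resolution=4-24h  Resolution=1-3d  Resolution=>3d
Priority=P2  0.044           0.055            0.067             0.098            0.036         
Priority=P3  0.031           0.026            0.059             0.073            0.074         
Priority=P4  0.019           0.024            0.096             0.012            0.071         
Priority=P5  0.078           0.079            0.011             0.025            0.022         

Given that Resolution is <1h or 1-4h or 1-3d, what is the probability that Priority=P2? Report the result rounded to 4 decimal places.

P(Resolution=<1h) = 0.044 + 0.031 + 0.019 + 0.078 = 0.172.
P(Resolution=1-4h) = 0.055 + 0.026 + 0.024 + 0.079 = 0.184.
P(Resolution=1-3d) = 0.098 + 0.073 + 0.012 + 0.025 = 0.208.
P(Resolution ∈ {<1h, 1-4h, 1-3d}) = 0.172 + 0.184 + 0.208 = 0.564; P(Priority=P2, Resolution ∈ {<1h, 1-4h, 1-3d}) = 0.044 + 0.055 + 0.098 = 0.197.
P(Priority=P2 | Resolution ∈ {<1h, 1-4h, 1-3d}) = 0.197/0.564 = 0.3493.

0.3493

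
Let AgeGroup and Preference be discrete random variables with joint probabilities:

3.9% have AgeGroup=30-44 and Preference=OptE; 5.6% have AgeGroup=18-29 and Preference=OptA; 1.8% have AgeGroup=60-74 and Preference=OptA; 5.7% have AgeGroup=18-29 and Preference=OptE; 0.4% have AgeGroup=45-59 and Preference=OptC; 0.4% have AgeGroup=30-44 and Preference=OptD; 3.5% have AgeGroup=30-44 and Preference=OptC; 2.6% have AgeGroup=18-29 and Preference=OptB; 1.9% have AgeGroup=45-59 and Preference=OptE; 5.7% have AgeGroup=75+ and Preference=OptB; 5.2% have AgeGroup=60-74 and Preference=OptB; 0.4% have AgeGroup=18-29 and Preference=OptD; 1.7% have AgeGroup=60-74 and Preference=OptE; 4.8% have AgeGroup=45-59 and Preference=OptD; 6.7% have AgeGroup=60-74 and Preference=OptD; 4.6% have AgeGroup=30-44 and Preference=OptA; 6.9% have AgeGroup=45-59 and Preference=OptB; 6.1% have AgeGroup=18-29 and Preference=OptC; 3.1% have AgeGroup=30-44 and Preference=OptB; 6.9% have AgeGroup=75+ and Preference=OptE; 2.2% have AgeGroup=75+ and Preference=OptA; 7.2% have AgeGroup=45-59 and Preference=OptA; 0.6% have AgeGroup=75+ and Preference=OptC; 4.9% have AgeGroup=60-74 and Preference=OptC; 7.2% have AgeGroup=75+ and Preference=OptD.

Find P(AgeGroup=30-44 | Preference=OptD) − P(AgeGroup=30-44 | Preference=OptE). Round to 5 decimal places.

-0.17352

P(Preference=OptD) = 0.004 + 0.004 + 0.048 + 0.067 + 0.072 = 0.195; P(AgeGroup=30-44 | Preference=OptD) = 0.004/0.195 = 0.020513.
P(Preference=OptE) = 0.057 + 0.039 + 0.019 + 0.017 + 0.069 = 0.201; P(AgeGroup=30-44 | Preference=OptE) = 0.039/0.201 = 0.194030.
Difference = -0.17352.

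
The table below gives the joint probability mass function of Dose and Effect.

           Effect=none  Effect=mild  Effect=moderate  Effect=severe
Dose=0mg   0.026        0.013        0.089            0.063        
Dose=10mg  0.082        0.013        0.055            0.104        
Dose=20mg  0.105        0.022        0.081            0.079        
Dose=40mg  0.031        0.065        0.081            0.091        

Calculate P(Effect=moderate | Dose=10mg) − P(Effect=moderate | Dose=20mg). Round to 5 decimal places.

P(Dose=10mg) = 0.082 + 0.013 + 0.055 + 0.104 = 0.254; P(Effect=moderate | Dose=10mg) = 0.055/0.254 = 0.216535.
P(Dose=20mg) = 0.105 + 0.022 + 0.081 + 0.079 = 0.287; P(Effect=moderate | Dose=20mg) = 0.081/0.287 = 0.282230.
Difference = -0.06569.

-0.06569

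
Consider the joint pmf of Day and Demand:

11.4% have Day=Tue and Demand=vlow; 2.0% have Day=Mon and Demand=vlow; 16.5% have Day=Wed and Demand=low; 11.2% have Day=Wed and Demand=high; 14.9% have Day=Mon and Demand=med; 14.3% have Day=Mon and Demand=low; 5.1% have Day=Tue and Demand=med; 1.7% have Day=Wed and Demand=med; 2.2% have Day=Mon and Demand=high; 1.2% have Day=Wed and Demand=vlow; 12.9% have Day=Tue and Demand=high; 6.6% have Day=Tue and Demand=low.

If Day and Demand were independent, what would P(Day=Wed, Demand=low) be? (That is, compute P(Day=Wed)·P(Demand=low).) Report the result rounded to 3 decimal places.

0.114

P(Day=Wed) = 0.012 + 0.165 + 0.017 + 0.112 = 0.306.
P(Demand=low) = 0.143 + 0.066 + 0.165 = 0.374.
Product: 0.306 × 0.374 = 0.114.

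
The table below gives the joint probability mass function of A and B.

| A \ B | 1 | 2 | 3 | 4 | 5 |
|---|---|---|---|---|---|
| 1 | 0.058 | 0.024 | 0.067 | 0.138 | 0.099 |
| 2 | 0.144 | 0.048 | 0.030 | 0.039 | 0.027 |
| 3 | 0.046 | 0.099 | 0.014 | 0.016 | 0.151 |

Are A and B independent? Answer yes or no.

no

P(A=2) = 0.288 and P(B=1) = 0.248, so their product is 0.07142, but P(A=2, B=1) = 0.144. Since these differ, A and B are not independent.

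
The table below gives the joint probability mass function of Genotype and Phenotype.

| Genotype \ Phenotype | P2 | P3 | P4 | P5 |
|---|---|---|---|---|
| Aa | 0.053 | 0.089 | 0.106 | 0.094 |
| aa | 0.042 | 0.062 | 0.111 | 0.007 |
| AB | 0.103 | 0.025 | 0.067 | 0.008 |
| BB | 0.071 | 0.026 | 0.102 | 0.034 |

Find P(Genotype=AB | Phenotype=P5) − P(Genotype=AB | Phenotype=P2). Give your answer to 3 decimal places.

P(Phenotype=P5) = 0.094 + 0.007 + 0.008 + 0.034 = 0.143; P(Genotype=AB | Phenotype=P5) = 0.008/0.143 = 0.0559.
P(Phenotype=P2) = 0.053 + 0.042 + 0.103 + 0.071 = 0.269; P(Genotype=AB | Phenotype=P2) = 0.103/0.269 = 0.3829.
Difference = -0.327.

-0.327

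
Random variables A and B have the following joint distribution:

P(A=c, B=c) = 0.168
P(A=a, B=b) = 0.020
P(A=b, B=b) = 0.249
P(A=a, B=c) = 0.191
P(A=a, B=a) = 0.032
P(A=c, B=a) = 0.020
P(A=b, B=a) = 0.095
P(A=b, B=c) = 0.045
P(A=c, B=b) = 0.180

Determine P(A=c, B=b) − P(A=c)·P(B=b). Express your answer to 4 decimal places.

P(A=c) = 0.020 + 0.180 + 0.168 = 0.368.
P(B=b) = 0.020 + 0.249 + 0.180 = 0.449.
P(A=c, B=b) − P(A=c)P(B=b) = 0.180 − 0.368×0.449 = 0.0148.

0.0148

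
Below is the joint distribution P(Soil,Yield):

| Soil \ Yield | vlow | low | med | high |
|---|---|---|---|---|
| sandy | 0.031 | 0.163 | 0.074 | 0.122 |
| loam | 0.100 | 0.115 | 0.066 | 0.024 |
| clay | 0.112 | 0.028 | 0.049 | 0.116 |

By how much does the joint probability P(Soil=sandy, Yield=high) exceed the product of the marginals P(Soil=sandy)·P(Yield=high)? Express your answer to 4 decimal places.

P(Soil=sandy) = 0.031 + 0.163 + 0.074 + 0.122 = 0.390.
P(Yield=high) = 0.122 + 0.024 + 0.116 = 0.262.
P(Soil=sandy, Yield=high) − P(Soil=sandy)P(Yield=high) = 0.122 − 0.390×0.262 = 0.0198.

0.0198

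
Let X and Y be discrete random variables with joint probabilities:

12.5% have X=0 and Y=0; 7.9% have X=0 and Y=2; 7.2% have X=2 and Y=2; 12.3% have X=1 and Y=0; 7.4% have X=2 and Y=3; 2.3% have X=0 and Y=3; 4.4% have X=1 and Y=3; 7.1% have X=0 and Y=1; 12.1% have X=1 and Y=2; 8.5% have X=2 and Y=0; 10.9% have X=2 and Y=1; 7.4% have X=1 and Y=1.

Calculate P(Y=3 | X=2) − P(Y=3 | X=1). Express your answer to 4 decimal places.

0.0961

P(X=2) = 0.085 + 0.109 + 0.072 + 0.074 = 0.340; P(Y=3 | X=2) = 0.074/0.340 = 0.21765.
P(X=1) = 0.123 + 0.074 + 0.121 + 0.044 = 0.362; P(Y=3 | X=1) = 0.044/0.362 = 0.12155.
Difference = 0.0961.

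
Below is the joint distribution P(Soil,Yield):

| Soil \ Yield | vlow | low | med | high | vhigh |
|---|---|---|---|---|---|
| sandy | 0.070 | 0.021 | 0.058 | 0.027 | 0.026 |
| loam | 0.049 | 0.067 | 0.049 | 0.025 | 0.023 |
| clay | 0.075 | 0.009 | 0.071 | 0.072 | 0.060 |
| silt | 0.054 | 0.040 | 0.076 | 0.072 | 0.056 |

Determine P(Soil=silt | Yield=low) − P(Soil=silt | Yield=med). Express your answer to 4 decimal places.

P(Yield=low) = 0.021 + 0.067 + 0.009 + 0.040 = 0.137; P(Soil=silt | Yield=low) = 0.040/0.137 = 0.29197.
P(Yield=med) = 0.058 + 0.049 + 0.071 + 0.076 = 0.254; P(Soil=silt | Yield=med) = 0.076/0.254 = 0.29921.
Difference = -0.0072.

-0.0072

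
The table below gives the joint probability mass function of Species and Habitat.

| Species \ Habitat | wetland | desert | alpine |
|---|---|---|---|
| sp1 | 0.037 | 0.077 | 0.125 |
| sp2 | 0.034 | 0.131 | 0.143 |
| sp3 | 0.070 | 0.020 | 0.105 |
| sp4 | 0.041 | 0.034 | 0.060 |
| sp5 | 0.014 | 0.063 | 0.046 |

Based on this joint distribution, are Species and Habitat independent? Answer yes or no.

no

P(Species=sp3) = 0.195 and P(Habitat=desert) = 0.325, so their product is 0.06338, but P(Species=sp3, Habitat=desert) = 0.020. Since these differ, Species and Habitat are not independent.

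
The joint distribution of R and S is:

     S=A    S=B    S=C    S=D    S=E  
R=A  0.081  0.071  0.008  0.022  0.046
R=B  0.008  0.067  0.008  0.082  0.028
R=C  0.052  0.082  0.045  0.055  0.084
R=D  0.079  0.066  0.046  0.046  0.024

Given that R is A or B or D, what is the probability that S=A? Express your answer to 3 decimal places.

0.246

P(R=A) = 0.081 + 0.071 + 0.008 + 0.022 + 0.046 = 0.228.
P(R=B) = 0.008 + 0.067 + 0.008 + 0.082 + 0.028 = 0.193.
P(R=D) = 0.079 + 0.066 + 0.046 + 0.046 + 0.024 = 0.261.
P(R ∈ {A, B, D}) = 0.228 + 0.193 + 0.261 = 0.682; P(S=A, R ∈ {A, B, D}) = 0.081 + 0.008 + 0.079 = 0.168.
P(S=A | R ∈ {A, B, D}) = 0.168/0.682 = 0.246.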